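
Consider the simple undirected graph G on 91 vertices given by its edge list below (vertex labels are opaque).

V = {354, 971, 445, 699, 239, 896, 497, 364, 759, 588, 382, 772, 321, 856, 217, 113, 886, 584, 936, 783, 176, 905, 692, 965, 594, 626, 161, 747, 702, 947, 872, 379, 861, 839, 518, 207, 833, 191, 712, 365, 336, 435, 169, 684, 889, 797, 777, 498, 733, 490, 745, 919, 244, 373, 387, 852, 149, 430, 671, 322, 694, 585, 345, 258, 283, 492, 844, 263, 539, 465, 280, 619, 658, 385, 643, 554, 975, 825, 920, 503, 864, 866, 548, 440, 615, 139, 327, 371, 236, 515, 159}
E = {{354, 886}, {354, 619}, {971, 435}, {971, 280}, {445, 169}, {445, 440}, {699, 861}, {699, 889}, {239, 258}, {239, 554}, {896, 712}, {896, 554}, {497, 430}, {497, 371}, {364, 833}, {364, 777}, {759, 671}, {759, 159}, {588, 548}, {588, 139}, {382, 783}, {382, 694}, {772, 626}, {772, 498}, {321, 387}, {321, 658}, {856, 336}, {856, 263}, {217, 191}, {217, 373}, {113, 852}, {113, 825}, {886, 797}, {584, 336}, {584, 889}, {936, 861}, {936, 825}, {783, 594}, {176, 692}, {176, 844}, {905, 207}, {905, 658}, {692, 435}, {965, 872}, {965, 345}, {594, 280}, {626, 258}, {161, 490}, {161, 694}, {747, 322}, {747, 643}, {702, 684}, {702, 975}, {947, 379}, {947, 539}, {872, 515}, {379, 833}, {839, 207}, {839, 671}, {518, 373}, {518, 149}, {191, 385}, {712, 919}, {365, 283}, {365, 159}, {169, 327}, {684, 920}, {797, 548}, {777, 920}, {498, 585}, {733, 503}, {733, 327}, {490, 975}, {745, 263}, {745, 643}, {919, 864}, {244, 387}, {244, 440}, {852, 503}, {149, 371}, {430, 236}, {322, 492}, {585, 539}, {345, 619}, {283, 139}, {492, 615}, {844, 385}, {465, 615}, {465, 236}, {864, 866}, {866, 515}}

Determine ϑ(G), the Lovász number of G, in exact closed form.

N(217) = {191, 373}, |N(217)| = 2.
N(440) = {445, 244}, |N(440)| = 2.
deg(712) = 2; N(712) = {896, 919}.
deg(321) = 2; N(321) = {387, 658}.
Every vertex has degree 2 (N=91); connected 2-regular on 91 ⇒ C_{91}.
spec(A) ≈ [2.0, 1.995235, 1.980961, 1.957247, 1.924206, 1.881995, 1.830816, 1.770912, 1.702569, 1.626112, 1.541906, 1.450353, 1.351887, 1.24698, 1.136129, 1.019865, 0.898741, 0.773333, 0.644241, 0.512078, 0.377475, 0.241073, 0.103523, -0.034521, -0.172401, -0.309459, -0.445042, -0.578504, -0.70921, -0.836536, -0.959875, -1.07864, -1.192265, -1.300208, -1.401955, -1.497021, -1.584954, -1.665333, -1.737776, -1.801938, -1.857512, -1.904235, -1.941884, -1.970278, -1.989283, -1.998808] (distinct, 6 d.p.).
Lovász: ϑ = −91(-2*cos(pi/91))/(2+-(-1)*2*cos(pi/91)) = 91*cos(pi/91)/(cos(pi/91) + 1).
ϑ(G) ≈ 45.4864402.
α=45, χ(Ḡ)=46; ϑ=91*cos(pi/91)/(cos(pi/91) + 1) lies between (both strict).

91*cos(pi/91)/(cos(pi/91) + 1)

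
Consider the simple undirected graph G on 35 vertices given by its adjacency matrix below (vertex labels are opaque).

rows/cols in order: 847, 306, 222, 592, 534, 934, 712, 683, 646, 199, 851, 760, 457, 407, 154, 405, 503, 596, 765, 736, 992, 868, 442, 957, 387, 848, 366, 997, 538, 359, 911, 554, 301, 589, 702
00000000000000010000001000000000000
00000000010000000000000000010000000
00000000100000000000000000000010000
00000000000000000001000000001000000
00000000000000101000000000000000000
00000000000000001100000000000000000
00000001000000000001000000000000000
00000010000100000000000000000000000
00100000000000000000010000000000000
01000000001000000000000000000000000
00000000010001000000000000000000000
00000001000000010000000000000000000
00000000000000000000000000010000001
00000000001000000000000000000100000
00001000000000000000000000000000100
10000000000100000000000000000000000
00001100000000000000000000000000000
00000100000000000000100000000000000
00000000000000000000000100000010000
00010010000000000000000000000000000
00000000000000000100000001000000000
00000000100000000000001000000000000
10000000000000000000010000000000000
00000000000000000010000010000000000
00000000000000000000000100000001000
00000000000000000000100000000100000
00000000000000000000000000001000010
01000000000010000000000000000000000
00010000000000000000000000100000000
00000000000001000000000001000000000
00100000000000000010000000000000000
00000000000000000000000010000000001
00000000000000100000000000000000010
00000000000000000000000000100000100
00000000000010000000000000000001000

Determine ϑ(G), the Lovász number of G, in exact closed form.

N(957) = {765, 387}, |N(957)| = 2.
Vertex 592 has 2 neighbors: 736, 538.
deg(851) = 2; N(851) = {199, 407}.
Vertex 222 has 2 neighbors: 646, 911.
35-vertex 2-regular graph: a single 35-cycle (edge-transitive).
The 18 distinct eigenvalues: [2.0, 1.968, 1.872, 1.717, 1.506, 1.247, 0.948, 0.618, 0.268, -0.09, -0.445, -0.786, -1.102, -1.382, -1.618, -1.802, -1.928, -1.992].
−35·(-2*cos(pi/35)) / ((2)−(-2*cos(pi/35))) = 35*cos(pi/35)/(cos(pi/35) + 1) = ϑ(G).
= 17.46470403… (decimal).
α=17, χ(Ḡ)=18; ϑ=35*cos(pi/35)/(cos(pi/35) + 1) lies between (both strict).

35*cos(pi/35)/(cos(pi/35) + 1)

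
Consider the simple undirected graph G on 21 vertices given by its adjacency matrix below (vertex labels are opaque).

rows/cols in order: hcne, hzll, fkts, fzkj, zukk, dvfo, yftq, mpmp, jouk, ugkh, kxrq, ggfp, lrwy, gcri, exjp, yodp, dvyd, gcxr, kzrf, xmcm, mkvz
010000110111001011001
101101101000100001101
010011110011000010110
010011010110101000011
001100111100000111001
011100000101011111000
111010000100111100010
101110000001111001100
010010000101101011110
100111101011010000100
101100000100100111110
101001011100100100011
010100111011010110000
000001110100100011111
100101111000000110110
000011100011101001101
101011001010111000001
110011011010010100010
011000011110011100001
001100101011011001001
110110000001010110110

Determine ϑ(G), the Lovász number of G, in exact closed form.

N(gcri) = {dvfo, yftq, mpmp, ugkh, lrwy, dvyd, gcxr, kzrf, xmcm, mkvz}, |N(gcri)| = 10.
deg(exjp) = 10; N(exjp) = {hcne, fzkj, dvfo, yftq, mpmp, jouk, yodp, dvyd, kzrf, xmcm}.
Vertex yodp has 10 neighbors: zukk, dvfo, yftq, kxrq, ggfp, lrwy, exjp, gcxr, kzrf, mkvz.
N(mpmp) = {hcne, fkts, fzkj, zukk, ggfp, lrwy, gcri, exjp, gcxr, kzrf}, |N(mpmp)| = 10.
Regular of degree 10 on 21 vertices: this is K(7,2), the Kneser graph.
A has 3 distinct eigenvalues ≈ [10.0, 1.0, -4.0].
ϑ = −N·λ_min/(λ_max−λ_min) = −21·(-4)/(10−(-4)) = 6.
Numerically 6.00000000.

6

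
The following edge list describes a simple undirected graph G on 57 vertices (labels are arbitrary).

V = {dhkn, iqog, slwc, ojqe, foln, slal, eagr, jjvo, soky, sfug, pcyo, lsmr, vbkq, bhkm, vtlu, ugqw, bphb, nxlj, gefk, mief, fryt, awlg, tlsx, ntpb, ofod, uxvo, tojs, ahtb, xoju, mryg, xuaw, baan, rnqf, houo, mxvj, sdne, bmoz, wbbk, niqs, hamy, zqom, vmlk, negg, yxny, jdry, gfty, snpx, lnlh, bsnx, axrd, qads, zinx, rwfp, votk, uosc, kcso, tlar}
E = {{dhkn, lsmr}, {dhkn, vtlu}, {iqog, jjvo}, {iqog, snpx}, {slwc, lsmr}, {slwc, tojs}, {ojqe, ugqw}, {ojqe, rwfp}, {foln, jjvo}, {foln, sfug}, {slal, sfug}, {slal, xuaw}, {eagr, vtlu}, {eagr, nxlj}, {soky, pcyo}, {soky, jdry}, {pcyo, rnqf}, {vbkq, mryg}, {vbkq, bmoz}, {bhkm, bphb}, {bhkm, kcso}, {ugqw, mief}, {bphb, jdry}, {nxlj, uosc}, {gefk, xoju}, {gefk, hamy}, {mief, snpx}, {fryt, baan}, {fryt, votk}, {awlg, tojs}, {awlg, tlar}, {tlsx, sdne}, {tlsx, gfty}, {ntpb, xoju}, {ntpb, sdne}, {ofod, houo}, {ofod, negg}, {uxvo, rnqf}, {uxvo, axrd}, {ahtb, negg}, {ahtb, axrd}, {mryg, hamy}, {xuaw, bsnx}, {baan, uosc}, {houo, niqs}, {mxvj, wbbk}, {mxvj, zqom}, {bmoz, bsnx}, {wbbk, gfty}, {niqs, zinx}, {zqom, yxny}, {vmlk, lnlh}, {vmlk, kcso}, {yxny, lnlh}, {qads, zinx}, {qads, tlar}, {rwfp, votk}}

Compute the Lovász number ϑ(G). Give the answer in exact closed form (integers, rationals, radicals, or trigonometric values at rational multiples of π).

deg(ahtb) = 2; N(ahtb) = {negg, axrd}.
N(vmlk) = {lnlh, kcso}, |N(vmlk)| = 2.
deg(baan) = 2; N(baan) = {fryt, uosc}.
N(tojs) = {slwc, awlg}, |N(tojs)| = 2.
G on 57 vertices is 2-regular; connected 2-regular on 57 ⇒ C_{57}.
The 29 distinct eigenvalues: [2.0, 1.987861, 1.951593, 1.891634, 1.808714, 1.703839, 1.578281, 1.433565, 1.271447, 1.093896, 0.903067, 0.701275, 0.490971, 0.274707, 0.055109, -0.165159, -0.383421, -0.59703, -0.803391, -1.0, -1.184471, -1.354563, -1.508213, -1.643556, -1.758948, -1.852988, -1.924536, -1.972723, -1.996963].
Lovász: ϑ = −57(-2*cos(pi/57))/(2+-(-1)*2*cos(pi/57)) = 57*cos(pi/57)/(cos(pi/57) + 1).
= 28.4783452… (decimal).
Check 28 ≤ 57*cos(pi/57)/(cos(pi/57) + 1) ≤ 29: both strict.

57*cos(pi/57)/(cos(pi/57) + 1)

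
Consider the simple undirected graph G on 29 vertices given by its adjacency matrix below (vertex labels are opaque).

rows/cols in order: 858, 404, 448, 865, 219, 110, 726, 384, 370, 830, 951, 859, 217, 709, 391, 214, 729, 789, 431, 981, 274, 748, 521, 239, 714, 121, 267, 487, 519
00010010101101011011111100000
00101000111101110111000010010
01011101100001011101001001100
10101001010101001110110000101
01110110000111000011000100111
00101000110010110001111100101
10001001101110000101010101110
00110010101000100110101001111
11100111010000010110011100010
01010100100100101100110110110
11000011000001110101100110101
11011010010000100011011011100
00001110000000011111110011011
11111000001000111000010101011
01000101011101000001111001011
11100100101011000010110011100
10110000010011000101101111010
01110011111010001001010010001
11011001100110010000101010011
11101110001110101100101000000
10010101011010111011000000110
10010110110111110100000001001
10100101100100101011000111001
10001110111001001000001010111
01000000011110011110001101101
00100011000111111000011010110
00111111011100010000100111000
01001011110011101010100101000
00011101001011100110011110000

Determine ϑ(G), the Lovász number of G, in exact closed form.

N(521) = {858, 448, 110, 384, 370, 859, 391, 729, 431, 981, 239, 714, 121, 519}, |N(521)| = 14.
deg(729) = 14; N(729) = {858, 448, 865, 830, 217, 709, 789, 981, 274, 521, 239, 714, 121, 487}.
deg(267) = 14; N(267) = {448, 865, 219, 110, 726, 384, 830, 951, 859, 214, 274, 239, 714, 121}.
deg(709) = 14; N(709) = {858, 404, 448, 865, 219, 951, 391, 214, 729, 748, 239, 121, 487, 519}.
G on 29 vertices is 14-regular; strongly regular (29,14,6,7).
Distinct eigenvalues (to 4 d.p.): [14.0, 2.1926, -3.1926].
−29·(-sqrt(29)/2 - 1/2) / ((14)−(-sqrt(29)/2 - 1/2)) = sqrt(29) = ϑ(G).
ϑ(G) ≈ 5.3852.

sqrt(29)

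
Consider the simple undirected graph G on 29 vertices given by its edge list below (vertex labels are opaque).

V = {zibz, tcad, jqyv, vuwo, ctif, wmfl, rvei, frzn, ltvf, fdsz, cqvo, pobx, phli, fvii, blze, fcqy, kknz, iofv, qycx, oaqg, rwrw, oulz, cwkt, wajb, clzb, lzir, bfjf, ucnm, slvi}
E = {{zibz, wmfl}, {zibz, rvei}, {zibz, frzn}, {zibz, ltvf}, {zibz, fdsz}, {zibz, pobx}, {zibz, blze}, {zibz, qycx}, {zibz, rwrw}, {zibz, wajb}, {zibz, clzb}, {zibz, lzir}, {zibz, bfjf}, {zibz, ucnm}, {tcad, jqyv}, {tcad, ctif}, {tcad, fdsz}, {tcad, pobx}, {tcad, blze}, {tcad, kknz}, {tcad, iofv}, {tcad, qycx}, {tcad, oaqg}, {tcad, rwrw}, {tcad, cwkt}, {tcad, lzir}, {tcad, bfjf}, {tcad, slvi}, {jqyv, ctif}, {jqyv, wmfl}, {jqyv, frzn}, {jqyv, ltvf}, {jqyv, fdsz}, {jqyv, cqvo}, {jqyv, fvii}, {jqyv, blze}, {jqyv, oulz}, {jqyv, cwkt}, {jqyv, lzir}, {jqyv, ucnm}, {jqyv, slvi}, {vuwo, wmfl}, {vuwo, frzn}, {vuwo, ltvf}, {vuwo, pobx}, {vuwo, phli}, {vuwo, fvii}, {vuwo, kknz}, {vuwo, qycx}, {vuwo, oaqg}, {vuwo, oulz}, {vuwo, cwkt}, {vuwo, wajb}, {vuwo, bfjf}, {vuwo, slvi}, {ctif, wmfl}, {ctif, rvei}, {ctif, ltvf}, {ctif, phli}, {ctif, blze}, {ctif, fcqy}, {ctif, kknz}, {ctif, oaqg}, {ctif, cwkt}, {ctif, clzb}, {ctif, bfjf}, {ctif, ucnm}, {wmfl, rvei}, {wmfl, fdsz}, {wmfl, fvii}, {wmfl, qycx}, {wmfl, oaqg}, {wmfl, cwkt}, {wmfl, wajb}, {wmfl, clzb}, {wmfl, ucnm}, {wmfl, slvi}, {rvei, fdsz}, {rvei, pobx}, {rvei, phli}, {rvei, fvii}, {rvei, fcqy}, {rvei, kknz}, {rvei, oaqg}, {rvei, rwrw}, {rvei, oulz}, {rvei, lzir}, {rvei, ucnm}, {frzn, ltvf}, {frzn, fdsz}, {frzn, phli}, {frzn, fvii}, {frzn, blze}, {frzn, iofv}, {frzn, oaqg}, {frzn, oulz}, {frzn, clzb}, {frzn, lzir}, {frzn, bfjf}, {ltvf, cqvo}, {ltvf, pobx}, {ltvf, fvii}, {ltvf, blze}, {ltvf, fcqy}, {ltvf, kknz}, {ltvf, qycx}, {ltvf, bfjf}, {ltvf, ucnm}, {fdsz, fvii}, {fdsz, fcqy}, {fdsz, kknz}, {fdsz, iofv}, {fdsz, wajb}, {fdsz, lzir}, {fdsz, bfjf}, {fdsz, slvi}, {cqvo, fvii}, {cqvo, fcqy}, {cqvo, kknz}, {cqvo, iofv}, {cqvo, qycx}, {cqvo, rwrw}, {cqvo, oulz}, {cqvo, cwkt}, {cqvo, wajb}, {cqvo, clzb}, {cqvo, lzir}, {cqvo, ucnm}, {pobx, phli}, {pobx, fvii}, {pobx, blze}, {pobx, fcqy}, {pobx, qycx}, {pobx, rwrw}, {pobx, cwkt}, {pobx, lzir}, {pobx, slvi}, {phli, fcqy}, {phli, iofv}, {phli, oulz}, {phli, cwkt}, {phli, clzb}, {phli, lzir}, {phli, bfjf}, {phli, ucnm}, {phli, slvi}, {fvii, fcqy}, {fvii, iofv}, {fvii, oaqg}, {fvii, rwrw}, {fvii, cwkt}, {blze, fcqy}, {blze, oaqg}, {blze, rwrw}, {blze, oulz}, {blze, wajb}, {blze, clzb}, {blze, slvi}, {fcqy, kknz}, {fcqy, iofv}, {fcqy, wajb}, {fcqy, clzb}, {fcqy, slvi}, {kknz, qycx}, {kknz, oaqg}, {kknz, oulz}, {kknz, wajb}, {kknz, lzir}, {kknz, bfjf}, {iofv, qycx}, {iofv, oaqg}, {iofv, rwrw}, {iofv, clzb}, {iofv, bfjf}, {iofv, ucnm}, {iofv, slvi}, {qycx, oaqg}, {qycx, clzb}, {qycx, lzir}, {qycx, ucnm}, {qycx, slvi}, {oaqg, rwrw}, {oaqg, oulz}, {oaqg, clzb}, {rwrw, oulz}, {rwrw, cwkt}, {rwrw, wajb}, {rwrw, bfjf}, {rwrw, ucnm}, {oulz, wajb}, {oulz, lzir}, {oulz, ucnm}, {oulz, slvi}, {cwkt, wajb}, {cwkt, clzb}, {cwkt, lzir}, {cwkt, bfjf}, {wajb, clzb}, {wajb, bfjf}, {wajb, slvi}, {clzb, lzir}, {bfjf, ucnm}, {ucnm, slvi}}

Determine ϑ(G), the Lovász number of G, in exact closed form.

sqrt(29)

deg(pobx) = 14; N(pobx) = {zibz, tcad, vuwo, rvei, ltvf, phli, fvii, blze, fcqy, qycx, rwrw, cwkt, lzir, slvi}.
deg(clzb) = 14; N(clzb) = {zibz, ctif, wmfl, frzn, cqvo, phli, blze, fcqy, iofv, qycx, oaqg, cwkt, wajb, lzir}.
Vertex zibz has 14 neighbors: wmfl, rvei, frzn, ltvf, fdsz, pobx, blze, qycx, rwrw, wajb, clzb, lzir, bfjf, ucnm.
Vertex jqyv has 14 neighbors: tcad, ctif, wmfl, frzn, ltvf, fdsz, cqvo, fvii, blze, oulz, cwkt, lzir, ucnm, slvi.
deg(v) = 14 for all v (|V|=29); SR(29,14,6,7) — a Paley graph.
The 3 distinct eigenvalues: [14.0, 2.1926, -3.1926].
λ_max=14, λ_min=-sqrt(29)/2 - 1/2; ϑ = −29·λ_min/(λ_max−λ_min) = sqrt(29).
≈ 5.38516 (to 5 d.p.).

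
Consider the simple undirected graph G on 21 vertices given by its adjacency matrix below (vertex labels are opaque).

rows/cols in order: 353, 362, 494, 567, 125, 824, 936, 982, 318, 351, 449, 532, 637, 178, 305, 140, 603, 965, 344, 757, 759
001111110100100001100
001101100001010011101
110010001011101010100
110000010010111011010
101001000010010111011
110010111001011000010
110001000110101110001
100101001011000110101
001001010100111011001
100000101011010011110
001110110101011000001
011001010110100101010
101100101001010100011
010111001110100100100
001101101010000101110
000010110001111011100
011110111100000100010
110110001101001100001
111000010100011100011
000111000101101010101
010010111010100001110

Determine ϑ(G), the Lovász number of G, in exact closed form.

Vertex 757 has 10 neighbors: 567, 125, 824, 351, 532, 637, 305, 603, 344, 759.
N(344) = {353, 362, 494, 982, 351, 178, 305, 140, 757, 759}, |N(344)| = 10.
N(759) = {362, 125, 936, 982, 318, 449, 637, 965, 344, 757}, |N(759)| = 10.
deg(637) = 10; N(637) = {353, 494, 567, 936, 318, 532, 178, 140, 757, 759}.
deg(v) = 10 for all v (|V|=21); Kneser K(7,2) on C(7,2)=21 vertices.
Distinct eigenvalues (to 6 d.p.): [10.0, 1.0, -4.0].
−21·(-4) / ((10)−(-4)) = 6 = ϑ(G).
≈ 6.00000000 (to 8 d.p.).

6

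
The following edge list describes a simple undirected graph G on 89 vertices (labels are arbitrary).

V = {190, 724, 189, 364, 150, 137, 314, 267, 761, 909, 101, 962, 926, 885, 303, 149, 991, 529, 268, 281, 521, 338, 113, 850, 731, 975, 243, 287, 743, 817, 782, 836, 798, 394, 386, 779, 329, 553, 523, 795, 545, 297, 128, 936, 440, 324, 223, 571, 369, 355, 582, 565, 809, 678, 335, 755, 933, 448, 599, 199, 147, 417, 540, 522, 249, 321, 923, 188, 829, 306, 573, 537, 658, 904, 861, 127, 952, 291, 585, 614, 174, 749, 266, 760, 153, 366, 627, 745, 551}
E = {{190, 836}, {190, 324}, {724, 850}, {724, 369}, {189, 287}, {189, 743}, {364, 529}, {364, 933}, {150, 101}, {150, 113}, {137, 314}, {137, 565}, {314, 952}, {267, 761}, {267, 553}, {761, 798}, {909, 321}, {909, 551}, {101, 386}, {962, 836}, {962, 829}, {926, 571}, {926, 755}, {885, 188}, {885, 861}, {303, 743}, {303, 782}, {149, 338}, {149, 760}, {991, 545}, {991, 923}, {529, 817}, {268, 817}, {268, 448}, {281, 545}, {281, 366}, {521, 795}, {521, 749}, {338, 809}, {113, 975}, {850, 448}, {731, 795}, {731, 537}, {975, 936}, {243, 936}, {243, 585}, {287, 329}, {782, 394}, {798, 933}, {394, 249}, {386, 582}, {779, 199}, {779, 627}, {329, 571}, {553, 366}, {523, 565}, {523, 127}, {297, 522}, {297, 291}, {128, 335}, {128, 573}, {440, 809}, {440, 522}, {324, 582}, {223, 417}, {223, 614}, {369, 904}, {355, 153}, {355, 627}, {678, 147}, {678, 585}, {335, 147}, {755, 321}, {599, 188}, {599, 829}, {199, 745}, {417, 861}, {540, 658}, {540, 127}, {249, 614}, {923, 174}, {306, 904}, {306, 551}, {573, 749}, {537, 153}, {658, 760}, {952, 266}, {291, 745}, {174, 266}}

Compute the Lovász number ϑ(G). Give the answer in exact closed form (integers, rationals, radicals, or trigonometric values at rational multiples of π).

N(836) = {190, 962}, |N(836)| = 2.
N(795) = {521, 731}, |N(795)| = 2.
N(551) = {909, 306}, |N(551)| = 2.
Vertex 291 has 2 neighbors: 297, 745.
deg(v) = 2 for all v (|V|=89); connected 2-regular on 89 ⇒ C_{89}.
Distinct eigenvalues (to 5 d.p.): [2.0, 1.99502, 1.9801, 1.95531, 1.92078, 1.87669, 1.82324, 1.76071, 1.68941, 1.60969, 1.52196, 1.42664, 1.32421, 1.21519, 1.10011, 0.97955, 0.85411, 0.72442, 0.59112, 0.45487, 0.31635, 0.17626, 0.0353, -0.10585, -0.24646, -0.38585, -0.52332, -0.65818, -0.78976, -0.9174, -1.04048, -1.15837, -1.27049, -1.37628, -1.47522, -1.5668, -1.65058, -1.72614, -1.79309, -1.85112, -1.89992, -1.93926, -1.96893, -1.9888, -1.99875].
Lovász: ϑ = −89(-2*cos(pi/89))/(2+-(-1)*2*cos(pi/89)) = 89*cos(pi/89)/(cos(pi/89) + 1).
≈ 44.4861353 (to 7 d.p.).
α=44, χ(Ḡ)=45; ϑ=89*cos(pi/89)/(cos(pi/89) + 1) lies between (both strict).

89*cos(pi/89)/(cos(pi/89) + 1)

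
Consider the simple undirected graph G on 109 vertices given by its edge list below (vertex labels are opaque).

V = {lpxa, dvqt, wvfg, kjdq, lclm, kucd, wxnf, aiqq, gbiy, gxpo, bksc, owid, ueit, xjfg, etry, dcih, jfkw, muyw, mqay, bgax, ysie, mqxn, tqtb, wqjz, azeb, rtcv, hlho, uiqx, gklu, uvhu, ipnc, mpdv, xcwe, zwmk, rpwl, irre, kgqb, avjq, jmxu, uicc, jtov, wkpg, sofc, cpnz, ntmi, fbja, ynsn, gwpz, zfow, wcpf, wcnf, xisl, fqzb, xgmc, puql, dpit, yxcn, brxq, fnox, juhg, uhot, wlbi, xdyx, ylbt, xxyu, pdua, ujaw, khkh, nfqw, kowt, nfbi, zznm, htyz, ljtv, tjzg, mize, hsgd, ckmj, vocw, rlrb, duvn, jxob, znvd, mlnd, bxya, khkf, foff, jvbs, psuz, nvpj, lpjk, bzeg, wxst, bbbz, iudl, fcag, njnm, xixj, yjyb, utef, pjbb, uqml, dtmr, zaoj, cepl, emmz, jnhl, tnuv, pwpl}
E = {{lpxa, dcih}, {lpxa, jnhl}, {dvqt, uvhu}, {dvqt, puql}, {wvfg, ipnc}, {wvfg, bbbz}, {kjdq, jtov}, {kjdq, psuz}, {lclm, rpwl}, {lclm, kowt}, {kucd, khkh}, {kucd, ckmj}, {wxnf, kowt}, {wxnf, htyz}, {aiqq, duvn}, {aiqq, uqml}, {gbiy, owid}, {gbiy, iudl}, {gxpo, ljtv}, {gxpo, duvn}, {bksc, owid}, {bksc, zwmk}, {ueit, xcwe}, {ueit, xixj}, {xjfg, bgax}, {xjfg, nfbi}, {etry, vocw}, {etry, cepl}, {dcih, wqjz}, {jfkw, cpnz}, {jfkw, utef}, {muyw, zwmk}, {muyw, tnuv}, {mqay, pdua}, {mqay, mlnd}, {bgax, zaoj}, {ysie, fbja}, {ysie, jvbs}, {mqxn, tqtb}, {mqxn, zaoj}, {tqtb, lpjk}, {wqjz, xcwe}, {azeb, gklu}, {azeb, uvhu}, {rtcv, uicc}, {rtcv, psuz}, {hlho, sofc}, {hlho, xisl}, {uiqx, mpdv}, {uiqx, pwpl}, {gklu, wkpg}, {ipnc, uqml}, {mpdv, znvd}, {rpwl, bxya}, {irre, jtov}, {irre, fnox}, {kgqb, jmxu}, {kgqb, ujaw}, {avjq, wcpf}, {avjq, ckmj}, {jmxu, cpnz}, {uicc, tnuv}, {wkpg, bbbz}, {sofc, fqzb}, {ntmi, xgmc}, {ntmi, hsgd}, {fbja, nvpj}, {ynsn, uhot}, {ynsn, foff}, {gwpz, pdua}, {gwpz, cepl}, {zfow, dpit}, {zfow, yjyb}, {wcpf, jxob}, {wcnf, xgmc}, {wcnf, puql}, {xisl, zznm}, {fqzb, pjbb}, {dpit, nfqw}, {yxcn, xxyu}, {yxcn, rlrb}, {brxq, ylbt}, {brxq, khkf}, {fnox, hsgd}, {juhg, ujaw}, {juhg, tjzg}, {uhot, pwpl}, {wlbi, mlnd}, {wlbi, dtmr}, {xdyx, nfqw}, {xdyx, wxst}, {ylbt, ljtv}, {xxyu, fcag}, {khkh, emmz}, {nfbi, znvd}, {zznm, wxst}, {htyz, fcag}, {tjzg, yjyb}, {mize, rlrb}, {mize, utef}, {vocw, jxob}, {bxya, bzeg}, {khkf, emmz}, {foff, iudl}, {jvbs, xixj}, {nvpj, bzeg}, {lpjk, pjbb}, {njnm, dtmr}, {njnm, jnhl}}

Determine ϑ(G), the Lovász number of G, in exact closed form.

N(tqtb) = {mqxn, lpjk}, |N(tqtb)| = 2.
Vertex gxpo has 2 neighbors: ljtv, duvn.
deg(jvbs) = 2; N(jvbs) = {ysie, xixj}.
deg(dcih) = 2; N(dcih) = {lpxa, wqjz}.
109-vertex 2-regular graph: connected 2-regular on 109 ⇒ C_{109}.
Distinct eigenvalues (to 6 d.p.): [2.0, 1.996678, 1.986723, 1.970169, 1.94707, 1.917503, 1.881566, 1.839379, 1.791082, 1.736834, 1.676818, 1.611231, 1.540291, 1.464235, 1.383315, 1.2978, 1.207973, 1.114134, 1.016594, 0.915677, 0.811718, 0.705062, 0.596064, 0.485087, 0.372497, 0.258671, 0.143985, 0.028821, -0.086439, -0.201412, -0.315715, -0.42897, -0.5408, -0.650834, -0.758705, -0.864056, -0.966537, -1.065807, -1.161536, -1.253407, -1.341115, -1.424367, -1.502888, -1.576416, -1.644707, -1.707535, -1.764691, -1.815985, -1.861246, -1.900324, -1.933089, -1.959433, -1.979268, -1.992528, -1.999169].
−109·(-2*cos(pi/109)) / ((2)−(-2*cos(pi/109))) = 109*cos(pi/109)/(cos(pi/109) + 1) = ϑ(G).
Numerically 54.48868008.
Sandwich: α(G)=54 ≤ ϑ(G)=109*cos(pi/109)/(cos(pi/109) + 1) ≤ χ(Ḡ)=55 (both strict).

109*cos(pi/109)/(cos(pi/109) + 1)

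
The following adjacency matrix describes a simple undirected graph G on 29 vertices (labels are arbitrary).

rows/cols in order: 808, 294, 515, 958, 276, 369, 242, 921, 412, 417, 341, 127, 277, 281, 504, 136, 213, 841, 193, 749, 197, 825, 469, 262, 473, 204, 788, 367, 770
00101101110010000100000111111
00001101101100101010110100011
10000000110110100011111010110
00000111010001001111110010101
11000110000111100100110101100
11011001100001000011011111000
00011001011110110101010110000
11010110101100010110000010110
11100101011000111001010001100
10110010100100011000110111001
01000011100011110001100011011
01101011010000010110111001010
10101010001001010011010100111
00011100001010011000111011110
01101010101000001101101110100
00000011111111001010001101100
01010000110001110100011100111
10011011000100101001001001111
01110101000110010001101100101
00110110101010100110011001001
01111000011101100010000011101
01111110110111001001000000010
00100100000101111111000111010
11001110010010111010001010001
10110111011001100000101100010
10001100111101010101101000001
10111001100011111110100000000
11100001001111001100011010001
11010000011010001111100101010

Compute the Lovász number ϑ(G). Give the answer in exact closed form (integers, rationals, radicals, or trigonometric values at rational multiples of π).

sqrt(29)

N(367) = {808, 294, 515, 921, 341, 127, 277, 281, 213, 841, 825, 469, 473, 770}, |N(367)| = 14.
deg(136) = 14; N(136) = {242, 921, 412, 417, 341, 127, 277, 281, 213, 193, 469, 262, 204, 788}.
Vertex 369 has 14 neighbors: 808, 294, 958, 276, 921, 412, 281, 193, 749, 825, 469, 262, 473, 204.
Vertex 515 has 14 neighbors: 808, 412, 417, 127, 277, 504, 193, 749, 197, 825, 469, 473, 788, 367.
Every vertex has degree 14 (N=29); Paley(29): SR with (k,λ,μ)=(14,6,7).
spec(A) ≈ [14.0, 2.1926, -3.1926] (distinct, 4 d.p.).
λ_max=14, λ_min=-sqrt(29)/2 - 1/2; ϑ = −29·λ_min/(λ_max−λ_min) = sqrt(29).
≈ 5.385165 (to 6 d.p.).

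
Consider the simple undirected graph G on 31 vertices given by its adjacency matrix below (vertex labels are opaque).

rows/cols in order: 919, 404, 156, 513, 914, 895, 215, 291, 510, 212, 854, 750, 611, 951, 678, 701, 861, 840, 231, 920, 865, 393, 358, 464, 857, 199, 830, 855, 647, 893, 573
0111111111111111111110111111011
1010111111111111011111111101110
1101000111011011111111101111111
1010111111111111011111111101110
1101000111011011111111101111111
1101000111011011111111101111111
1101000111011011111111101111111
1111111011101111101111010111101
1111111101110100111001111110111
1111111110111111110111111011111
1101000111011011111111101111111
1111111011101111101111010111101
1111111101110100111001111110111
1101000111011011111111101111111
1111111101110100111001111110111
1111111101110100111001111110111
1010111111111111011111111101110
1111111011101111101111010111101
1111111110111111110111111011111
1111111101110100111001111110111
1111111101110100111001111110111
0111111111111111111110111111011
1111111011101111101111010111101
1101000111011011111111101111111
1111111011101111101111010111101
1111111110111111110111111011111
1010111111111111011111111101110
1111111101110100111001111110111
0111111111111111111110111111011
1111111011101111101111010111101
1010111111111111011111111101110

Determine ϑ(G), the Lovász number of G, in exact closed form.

7

deg(156) = 24; N(156) = {919, 404, 513, 291, 510, 212, 750, 611, 678, 701, 861, 840, 231, 920, 865, 393, 358, 857, 199, 830, 855, 647, 893, 573}.
Vertex 510 has 24 neighbors: 919, 404, 156, 513, 914, 895, 215, 291, 212, 854, 750, 951, 861, 840, 231, 393, 358, 464, 857, 199, 830, 647, 893, 573.
N(893) = {919, 404, 156, 513, 914, 895, 215, 510, 212, 854, 611, 951, 678, 701, 861, 231, 920, 865, 393, 464, 199, 830, 855, 647, 573}, |N(893)| = 25.
N(855) = {919, 404, 156, 513, 914, 895, 215, 291, 212, 854, 750, 951, 861, 840, 231, 393, 358, 464, 857, 199, 830, 647, 893, 573}, |N(855)| = 24.
K_{7,7,6,5,3,3} (perfect); ϑ(G) = α(G) = max{7,7,6,5,3,3} = 7.
≈ 7.000000000 (to 9 d.p.).
Check 7 ≤ 7 ≤ 7: collapsed.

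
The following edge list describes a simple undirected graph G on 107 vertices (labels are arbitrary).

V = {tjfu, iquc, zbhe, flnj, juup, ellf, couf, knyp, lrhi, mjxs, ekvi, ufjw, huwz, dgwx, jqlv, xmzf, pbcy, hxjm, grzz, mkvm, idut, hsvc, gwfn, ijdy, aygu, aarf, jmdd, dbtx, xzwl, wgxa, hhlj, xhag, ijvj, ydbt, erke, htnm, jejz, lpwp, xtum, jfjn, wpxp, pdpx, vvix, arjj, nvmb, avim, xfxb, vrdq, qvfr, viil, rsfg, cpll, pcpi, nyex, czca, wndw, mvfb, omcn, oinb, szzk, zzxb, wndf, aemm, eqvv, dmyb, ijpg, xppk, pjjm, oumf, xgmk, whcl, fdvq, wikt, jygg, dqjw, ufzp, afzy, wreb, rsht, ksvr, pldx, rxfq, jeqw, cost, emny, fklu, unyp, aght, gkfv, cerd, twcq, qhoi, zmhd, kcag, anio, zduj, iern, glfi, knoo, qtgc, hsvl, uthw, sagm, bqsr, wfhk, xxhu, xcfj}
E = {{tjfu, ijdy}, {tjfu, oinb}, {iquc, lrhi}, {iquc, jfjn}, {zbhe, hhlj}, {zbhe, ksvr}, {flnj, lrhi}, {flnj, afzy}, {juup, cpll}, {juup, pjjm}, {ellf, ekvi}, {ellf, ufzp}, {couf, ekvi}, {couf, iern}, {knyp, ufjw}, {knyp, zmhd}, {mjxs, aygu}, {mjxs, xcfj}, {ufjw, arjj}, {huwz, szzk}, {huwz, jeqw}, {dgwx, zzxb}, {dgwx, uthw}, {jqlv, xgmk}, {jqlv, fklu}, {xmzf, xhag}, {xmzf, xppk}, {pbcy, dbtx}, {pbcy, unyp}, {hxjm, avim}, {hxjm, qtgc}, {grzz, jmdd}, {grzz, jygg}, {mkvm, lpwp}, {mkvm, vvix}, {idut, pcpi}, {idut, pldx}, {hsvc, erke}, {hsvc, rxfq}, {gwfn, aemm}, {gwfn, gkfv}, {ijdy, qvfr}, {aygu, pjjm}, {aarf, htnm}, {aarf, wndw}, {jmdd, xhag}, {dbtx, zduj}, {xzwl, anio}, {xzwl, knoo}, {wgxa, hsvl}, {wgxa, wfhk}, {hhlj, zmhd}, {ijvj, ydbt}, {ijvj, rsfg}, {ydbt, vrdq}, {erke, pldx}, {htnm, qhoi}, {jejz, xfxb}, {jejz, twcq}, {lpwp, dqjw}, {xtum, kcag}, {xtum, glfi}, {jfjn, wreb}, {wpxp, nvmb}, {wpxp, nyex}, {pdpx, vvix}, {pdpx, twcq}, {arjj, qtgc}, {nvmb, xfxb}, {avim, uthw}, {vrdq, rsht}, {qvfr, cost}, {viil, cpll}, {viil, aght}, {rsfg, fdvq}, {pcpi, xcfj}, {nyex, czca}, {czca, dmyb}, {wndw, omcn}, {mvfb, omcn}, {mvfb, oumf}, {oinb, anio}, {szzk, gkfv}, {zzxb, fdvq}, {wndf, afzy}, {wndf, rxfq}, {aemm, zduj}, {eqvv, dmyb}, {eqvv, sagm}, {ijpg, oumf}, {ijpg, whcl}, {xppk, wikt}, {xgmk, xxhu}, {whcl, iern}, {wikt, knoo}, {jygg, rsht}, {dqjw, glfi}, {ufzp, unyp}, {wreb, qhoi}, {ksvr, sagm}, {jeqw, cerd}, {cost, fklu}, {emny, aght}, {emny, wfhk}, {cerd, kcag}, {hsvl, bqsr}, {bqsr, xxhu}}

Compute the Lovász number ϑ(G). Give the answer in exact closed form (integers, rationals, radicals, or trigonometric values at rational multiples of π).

Vertex iern has 2 neighbors: couf, whcl.
Vertex afzy has 2 neighbors: flnj, wndf.
N(huwz) = {szzk, jeqw}, |N(huwz)| = 2.
deg(xtum) = 2; N(xtum) = {kcag, glfi}.
G on 107 vertices is 2-regular; this is C_{107}, the 107-cycle.
A has 54 distinct eigenvalues ≈ [2.0, 1.99655, 1.98622, 1.96905, 1.94508, 1.91441, 1.87714, 1.8334, 1.78334, 1.72714, 1.66498, 1.59707, 1.52367, 1.44501, 1.36137, 1.27304, 1.18032, 1.08353, 0.983, 0.87909, 0.77214, 0.66254, 0.55065, 0.43686, 0.32157, 0.20516, 0.08805, -0.02936, -0.14667, -0.26348, -0.37938, -0.49397, -0.60685, -0.71765, -0.82597, -0.93145, -1.03371, -1.13241, -1.22721, -1.31777, -1.40379, -1.48498, -1.56104, -1.63173, -1.69679, -1.756, -1.80915, -1.85607, -1.8966, -1.93058, -1.95791, -1.97849, -1.99225, -1.99914].
Lovász (edge-transitive): ϑ = −107·(-2*cos(pi/107))/((2)−(-2*cos(pi/107))) = 107*cos(pi/107)/(cos(pi/107) + 1).
= 53.4884684… (decimal).
Check 53 ≤ 107*cos(pi/107)/(cos(pi/107) + 1) ≤ 54: both strict.

107*cos(pi/107)/(cos(pi/107) + 1)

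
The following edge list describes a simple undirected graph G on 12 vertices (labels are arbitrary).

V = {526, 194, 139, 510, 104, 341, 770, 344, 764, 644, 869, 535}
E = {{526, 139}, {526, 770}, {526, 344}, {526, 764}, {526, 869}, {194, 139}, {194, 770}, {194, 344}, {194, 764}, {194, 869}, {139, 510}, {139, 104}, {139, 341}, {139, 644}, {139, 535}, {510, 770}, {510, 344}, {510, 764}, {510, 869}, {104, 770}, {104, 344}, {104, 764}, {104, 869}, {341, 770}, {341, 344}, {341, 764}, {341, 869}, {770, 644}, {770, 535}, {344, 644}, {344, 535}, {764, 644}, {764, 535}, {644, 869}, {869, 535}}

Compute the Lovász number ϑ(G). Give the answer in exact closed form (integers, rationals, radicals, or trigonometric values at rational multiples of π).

7

Vertex 344 has 7 neighbors: 526, 194, 510, 104, 341, 644, 535.
deg(341) = 5; N(341) = {139, 770, 344, 764, 869}.
N(104) = {139, 770, 344, 764, 869}, |N(104)| = 5.
N(139) = {526, 194, 510, 104, 341, 644, 535}, |N(139)| = 7.
Complete 2-partite, parts [7, 5]: perfect, ϑ = α = 7.
ϑ(G) ≈ 7.00000000.
Check 7 ≤ 7 ≤ 7: collapsed.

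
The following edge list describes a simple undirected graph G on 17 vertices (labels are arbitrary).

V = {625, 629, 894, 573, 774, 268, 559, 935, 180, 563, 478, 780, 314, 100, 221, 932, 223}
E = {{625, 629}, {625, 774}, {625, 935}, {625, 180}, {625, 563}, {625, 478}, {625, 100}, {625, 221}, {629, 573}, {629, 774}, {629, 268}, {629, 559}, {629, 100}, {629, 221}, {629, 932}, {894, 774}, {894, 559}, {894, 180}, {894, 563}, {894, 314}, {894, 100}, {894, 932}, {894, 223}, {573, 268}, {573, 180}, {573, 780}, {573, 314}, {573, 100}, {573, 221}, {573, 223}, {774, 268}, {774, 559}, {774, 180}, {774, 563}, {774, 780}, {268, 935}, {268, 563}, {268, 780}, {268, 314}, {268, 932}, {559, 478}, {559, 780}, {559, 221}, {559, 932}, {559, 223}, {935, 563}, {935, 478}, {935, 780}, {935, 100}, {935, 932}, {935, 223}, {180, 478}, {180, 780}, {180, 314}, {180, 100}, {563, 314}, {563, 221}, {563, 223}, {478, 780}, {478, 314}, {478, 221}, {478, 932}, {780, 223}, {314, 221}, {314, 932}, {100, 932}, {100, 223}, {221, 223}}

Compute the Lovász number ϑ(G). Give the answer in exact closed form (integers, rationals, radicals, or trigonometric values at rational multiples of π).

Vertex 314 has 8 neighbors: 894, 573, 268, 180, 563, 478, 221, 932.
deg(180) = 8; N(180) = {625, 894, 573, 774, 478, 780, 314, 100}.
Vertex 894 has 8 neighbors: 774, 559, 180, 563, 314, 100, 932, 223.
deg(935) = 8; N(935) = {625, 268, 563, 478, 780, 100, 932, 223}.
deg(v) = 8 for all v (|V|=17); Paley(17): SR with (k,λ,μ)=(8,3,4).
Distinct eigenvalues (to 3 d.p.): [8.0, 1.562, -2.562].
ϑ = −N·λ_min/(λ_max−λ_min) = −17·(-sqrt(17)/2 - 1/2)/(8−(-sqrt(17)/2 - 1/2)) = sqrt(17).
Numerically 4.123105626.

sqrt(17)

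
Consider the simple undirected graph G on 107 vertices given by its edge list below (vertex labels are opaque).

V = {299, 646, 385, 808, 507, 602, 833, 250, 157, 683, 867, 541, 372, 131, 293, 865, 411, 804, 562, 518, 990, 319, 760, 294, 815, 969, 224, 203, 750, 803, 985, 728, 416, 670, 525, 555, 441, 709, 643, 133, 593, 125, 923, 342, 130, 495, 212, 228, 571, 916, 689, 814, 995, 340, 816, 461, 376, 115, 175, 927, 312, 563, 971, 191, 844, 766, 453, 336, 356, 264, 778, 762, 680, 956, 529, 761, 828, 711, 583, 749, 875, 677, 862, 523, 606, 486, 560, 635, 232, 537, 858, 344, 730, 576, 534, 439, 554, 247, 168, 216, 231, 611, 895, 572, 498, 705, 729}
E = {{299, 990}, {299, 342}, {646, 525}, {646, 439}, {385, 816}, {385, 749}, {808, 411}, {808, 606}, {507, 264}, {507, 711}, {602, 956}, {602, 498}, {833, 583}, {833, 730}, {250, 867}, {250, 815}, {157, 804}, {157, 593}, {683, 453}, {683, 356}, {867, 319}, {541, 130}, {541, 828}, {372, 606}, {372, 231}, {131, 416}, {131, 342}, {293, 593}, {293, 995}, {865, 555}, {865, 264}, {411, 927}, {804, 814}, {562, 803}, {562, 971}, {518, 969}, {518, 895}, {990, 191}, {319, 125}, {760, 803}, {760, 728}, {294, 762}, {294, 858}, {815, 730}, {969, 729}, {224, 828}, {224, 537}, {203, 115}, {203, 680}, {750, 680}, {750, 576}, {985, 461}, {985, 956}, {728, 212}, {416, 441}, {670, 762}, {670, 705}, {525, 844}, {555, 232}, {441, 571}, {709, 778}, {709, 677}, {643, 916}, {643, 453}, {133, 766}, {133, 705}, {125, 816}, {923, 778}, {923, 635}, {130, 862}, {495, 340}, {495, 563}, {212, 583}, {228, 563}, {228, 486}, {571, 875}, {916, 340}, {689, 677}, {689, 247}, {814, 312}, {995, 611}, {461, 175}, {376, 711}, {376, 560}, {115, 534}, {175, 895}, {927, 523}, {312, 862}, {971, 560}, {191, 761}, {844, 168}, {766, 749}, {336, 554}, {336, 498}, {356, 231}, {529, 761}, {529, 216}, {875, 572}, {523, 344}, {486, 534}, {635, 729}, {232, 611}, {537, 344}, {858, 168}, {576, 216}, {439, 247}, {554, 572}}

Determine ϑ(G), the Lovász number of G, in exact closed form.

N(828) = {541, 224}, |N(828)| = 2.
Vertex 228 has 2 neighbors: 563, 486.
deg(808) = 2; N(808) = {411, 606}.
N(602) = {956, 498}, |N(602)| = 2.
deg(v) = 2 for all v (|V|=107); connected 2-regular on 107 ⇒ C_{107}.
A has 54 distinct eigenvalues ≈ [2.0, 1.99655, 1.98622, 1.96905, 1.94508, 1.91441, 1.87714, 1.8334, 1.78334, 1.72714, 1.66498, 1.59707, 1.52367, 1.44501, 1.36137, 1.27304, 1.18032, 1.08353, 0.983, 0.87909, 0.77214, 0.66254, 0.55065, 0.43686, 0.32157, 0.20516, 0.08805, -0.02936, -0.14667, -0.26348, -0.37938, -0.49397, -0.60685, -0.71765, -0.82597, -0.93145, -1.03371, -1.13241, -1.22721, -1.31777, -1.40379, -1.48498, -1.56104, -1.63173, -1.69679, -1.756, -1.80915, -1.85607, -1.8966, -1.93058, -1.95791, -1.97849, -1.99225, -1.99914].
With N=107: ϑ(G) = 107·(-(-1)*2*cos(pi/107))/(2−(-2*cos(pi/107))) = 107*cos(pi/107)/(cos(pi/107) + 1).
Numerically 53.488468.
Lovász sandwich 53 ≤ 107*cos(pi/107)/(cos(pi/107) + 1) ≤ 54: both strict.

107*cos(pi/107)/(cos(pi/107) + 1)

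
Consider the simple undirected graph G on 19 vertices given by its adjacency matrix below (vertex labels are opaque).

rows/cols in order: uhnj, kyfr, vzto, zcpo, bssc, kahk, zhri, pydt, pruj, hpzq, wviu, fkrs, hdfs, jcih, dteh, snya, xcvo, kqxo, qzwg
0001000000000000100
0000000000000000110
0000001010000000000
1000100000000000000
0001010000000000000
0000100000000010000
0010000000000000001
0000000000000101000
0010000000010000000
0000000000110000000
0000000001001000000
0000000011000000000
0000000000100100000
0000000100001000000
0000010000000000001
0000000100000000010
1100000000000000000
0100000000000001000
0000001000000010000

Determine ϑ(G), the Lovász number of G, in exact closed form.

N(jcih) = {pydt, hdfs}, |N(jcih)| = 2.
deg(dteh) = 2; N(dteh) = {kahk, qzwg}.
N(kahk) = {bssc, dteh}, |N(kahk)| = 2.
N(qzwg) = {zhri, dteh}, |N(qzwg)| = 2.
Every vertex has degree 2 (N=19); a single 19-cycle (edge-transitive).
spec(A) ≈ [2.0, 1.891634, 1.578281, 1.093896, 0.490971, -0.165159, -0.803391, -1.354563, -1.758948, -1.972723] (distinct, 6 d.p.).
−19·(-2*cos(pi/19)) / ((2)−(-2*cos(pi/19))) = 19*cos(pi/19)/(cos(pi/19) + 1) = ϑ(G).
ϑ(G) ≈ 9.4347714.
Sandwich: α(G)=9 ≤ ϑ(G)=19*cos(pi/19)/(cos(pi/19) + 1) ≤ χ(Ḡ)=10 (both strict).

19*cos(pi/19)/(cos(pi/19) + 1)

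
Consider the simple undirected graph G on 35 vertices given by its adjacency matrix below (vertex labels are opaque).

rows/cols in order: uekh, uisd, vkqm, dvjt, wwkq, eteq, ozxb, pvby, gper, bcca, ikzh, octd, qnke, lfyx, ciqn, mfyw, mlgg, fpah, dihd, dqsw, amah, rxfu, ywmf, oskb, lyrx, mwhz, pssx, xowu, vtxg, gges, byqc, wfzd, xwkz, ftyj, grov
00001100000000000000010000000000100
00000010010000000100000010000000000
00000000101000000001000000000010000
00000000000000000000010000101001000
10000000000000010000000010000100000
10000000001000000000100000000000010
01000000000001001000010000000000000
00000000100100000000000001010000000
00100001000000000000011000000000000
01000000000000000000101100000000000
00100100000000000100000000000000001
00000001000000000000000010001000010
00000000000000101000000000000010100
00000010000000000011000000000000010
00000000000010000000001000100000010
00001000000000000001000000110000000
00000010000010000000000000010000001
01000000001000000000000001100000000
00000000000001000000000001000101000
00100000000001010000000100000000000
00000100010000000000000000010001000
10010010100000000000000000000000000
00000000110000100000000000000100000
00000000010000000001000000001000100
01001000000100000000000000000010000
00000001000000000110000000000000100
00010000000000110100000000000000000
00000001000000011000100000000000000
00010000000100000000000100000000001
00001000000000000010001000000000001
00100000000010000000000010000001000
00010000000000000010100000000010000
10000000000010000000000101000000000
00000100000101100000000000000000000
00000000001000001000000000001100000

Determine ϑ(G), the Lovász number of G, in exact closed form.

15

N(ywmf) = {gper, bcca, ciqn, gges}, |N(ywmf)| = 4.
deg(gper) = 4; N(gper) = {vkqm, pvby, rxfu, ywmf}.
Vertex mlgg has 4 neighbors: ozxb, qnke, xowu, grov.
deg(uisd) = 4; N(uisd) = {ozxb, bcca, fpah, lyrx}.
Regular of degree 4 on 35 vertices: Kneser-type, 3-subsets of [7].
A has 4 distinct eigenvalues ≈ [4.0, 2.0, -1.0, -3.0].
−35·(-3) / ((4)−(-3)) = 15 = ϑ(G).
≈ 15.00000 (to 5 d.p.).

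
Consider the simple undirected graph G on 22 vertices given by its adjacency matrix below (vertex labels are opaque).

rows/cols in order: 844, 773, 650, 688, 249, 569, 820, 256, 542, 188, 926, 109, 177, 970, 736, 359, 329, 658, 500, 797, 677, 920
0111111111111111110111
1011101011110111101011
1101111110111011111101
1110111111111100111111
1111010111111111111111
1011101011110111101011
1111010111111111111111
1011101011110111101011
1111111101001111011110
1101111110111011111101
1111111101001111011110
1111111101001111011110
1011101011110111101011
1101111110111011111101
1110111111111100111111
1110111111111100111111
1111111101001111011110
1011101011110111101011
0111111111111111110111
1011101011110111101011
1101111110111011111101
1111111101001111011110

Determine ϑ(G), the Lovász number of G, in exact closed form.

6

deg(677) = 18; N(677) = {844, 773, 688, 249, 569, 820, 256, 542, 926, 109, 177, 736, 359, 329, 658, 500, 797, 920}.
deg(658) = 16; N(658) = {844, 650, 688, 249, 820, 542, 188, 926, 109, 970, 736, 359, 329, 500, 677, 920}.
N(177) = {844, 650, 688, 249, 820, 542, 188, 926, 109, 970, 736, 359, 329, 500, 677, 920}, |N(177)| = 16.
deg(926) = 17; N(926) = {844, 773, 650, 688, 249, 569, 820, 256, 188, 177, 970, 736, 359, 658, 500, 797, 677}.
G = K_{6,5,4,3,2,2}: α = 6 = χ(Ḡ), so ϑ = 6.
= 6.000000… (decimal).
6 ≤ 6 ≤ 6: collapsed.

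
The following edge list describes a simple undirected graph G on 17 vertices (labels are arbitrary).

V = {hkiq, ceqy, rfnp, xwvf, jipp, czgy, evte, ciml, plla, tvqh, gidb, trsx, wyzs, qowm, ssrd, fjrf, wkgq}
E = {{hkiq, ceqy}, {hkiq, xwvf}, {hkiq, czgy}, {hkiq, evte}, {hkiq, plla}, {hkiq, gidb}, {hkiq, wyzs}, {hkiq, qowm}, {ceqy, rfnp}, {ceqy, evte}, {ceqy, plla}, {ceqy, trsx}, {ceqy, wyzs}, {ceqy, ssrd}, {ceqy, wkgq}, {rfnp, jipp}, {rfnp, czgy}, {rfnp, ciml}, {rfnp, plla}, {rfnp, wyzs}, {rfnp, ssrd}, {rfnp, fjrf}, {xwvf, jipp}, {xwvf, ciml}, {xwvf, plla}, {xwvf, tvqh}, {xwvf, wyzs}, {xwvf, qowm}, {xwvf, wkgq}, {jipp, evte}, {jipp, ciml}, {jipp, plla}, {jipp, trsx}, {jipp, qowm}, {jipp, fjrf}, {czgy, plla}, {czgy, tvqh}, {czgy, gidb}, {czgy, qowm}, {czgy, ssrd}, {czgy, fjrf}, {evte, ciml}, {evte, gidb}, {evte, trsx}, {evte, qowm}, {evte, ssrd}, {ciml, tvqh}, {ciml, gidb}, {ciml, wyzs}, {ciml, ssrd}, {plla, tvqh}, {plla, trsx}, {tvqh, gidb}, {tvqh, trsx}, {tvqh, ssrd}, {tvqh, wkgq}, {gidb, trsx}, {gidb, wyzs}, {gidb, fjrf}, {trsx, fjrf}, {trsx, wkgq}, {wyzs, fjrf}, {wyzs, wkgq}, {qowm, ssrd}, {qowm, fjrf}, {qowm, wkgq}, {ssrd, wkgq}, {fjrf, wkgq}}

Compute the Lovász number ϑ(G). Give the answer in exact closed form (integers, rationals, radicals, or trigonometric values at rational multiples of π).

sqrt(17)

N(rfnp) = {ceqy, jipp, czgy, ciml, plla, wyzs, ssrd, fjrf}, |N(rfnp)| = 8.
Vertex czgy has 8 neighbors: hkiq, rfnp, plla, tvqh, gidb, qowm, ssrd, fjrf.
deg(xwvf) = 8; N(xwvf) = {hkiq, jipp, ciml, plla, tvqh, wyzs, qowm, wkgq}.
Vertex gidb has 8 neighbors: hkiq, czgy, evte, ciml, tvqh, trsx, wyzs, fjrf.
Regular of degree 8 on 17 vertices: SR(17,8,3,4) — a Paley graph.
The 3 distinct eigenvalues: [8.0, 1.562, -2.562].
−17·(-sqrt(17)/2 - 1/2) / ((8)−(-sqrt(17)/2 - 1/2)) = sqrt(17) = ϑ(G).
ϑ(G) ≈ 4.123106.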